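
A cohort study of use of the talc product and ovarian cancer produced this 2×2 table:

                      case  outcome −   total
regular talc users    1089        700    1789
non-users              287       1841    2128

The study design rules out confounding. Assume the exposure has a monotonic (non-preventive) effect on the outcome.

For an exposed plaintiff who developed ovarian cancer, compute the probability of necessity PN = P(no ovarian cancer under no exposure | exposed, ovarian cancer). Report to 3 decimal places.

PN ≈ 0.778

p₁ = P(outcome | exposed) = 1089/1789 = 0.60872
p₀ = P(outcome | unexposed) = 287/2128 = 0.13487
Under exogeneity and monotonicity, PN = (p₁ − p₀)/p₁.
PN = (0.60872 − 0.13487) / 0.60872 ≈ 0.7784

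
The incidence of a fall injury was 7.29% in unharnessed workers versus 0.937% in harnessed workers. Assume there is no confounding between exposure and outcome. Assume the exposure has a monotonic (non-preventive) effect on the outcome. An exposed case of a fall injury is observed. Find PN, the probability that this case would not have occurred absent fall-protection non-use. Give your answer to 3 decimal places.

p₁ = 0.0729, p₀ = 0.00937.
Under exogeneity and monotonicity, PN = (p₁ − p₀) / p₁.
PN = (0.0729 − 0.00937) / 0.0729 = 0.06353 / 0.0729 ≈ 0.8715

PN ≈ 0.871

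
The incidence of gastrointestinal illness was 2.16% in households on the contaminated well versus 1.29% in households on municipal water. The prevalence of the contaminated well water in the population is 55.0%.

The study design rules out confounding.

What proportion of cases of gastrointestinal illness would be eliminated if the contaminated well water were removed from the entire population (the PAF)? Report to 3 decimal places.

p₁ = 0.0216, p₀ = 0.0129.
Overall risk P(Y=1) = π·p₁ + (1−π)·p₀ = 0.55×0.0216 + 0.45×0.0129 = 0.017685.
Under exogeneity, PAF = [P(Y=1) − p₀] / P(Y=1).
PAF = (0.017685 − 0.0129) / 0.017685 ≈ 0.2706

PAF ≈ 0.271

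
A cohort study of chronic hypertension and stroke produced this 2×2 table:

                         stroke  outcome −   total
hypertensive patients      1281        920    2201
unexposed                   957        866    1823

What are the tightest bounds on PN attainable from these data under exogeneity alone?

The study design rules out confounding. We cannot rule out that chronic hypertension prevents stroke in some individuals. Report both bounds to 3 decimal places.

p₁ = P(outcome | exposed) = 1281/2201 = 0.58201
p₀ = P(outcome | unexposed) = 957/1823 = 0.52496
Under exogeneity alone the bounds on PN are max{0,(p₁−p₀)/p₁} ≤ PN ≤ min{1,(1−p₀)/p₁}.
  lower = (p₁ − p₀)/p₁ = 0.057049 / 0.58201 ≈ 0.0980
  upper = min{1, (1 − p₀)/p₁} = 0.47504 / 0.58201 ≈ 0.8162

0.098 ≤ PN ≤ 0.816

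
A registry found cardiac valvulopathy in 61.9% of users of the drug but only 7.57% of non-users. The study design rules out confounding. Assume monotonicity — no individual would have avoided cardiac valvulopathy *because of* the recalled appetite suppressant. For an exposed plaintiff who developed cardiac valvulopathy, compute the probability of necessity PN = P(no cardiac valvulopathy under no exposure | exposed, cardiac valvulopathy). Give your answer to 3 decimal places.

p₁ = 0.619, p₀ = 0.0757.
Under exogeneity and monotonicity, PN = (p₁ − p₀) / p₁.
PN = (0.619 − 0.0757) / 0.619 = 0.5433 / 0.619 ≈ 0.8777

PN ≈ 0.878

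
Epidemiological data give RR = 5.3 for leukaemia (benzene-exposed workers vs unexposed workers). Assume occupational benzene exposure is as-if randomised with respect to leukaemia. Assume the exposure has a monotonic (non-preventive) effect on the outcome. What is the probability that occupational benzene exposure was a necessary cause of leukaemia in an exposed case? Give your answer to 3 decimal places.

PN ≈ 0.811

Under exogeneity and monotonicity, PN = (RR − 1) / RR = 1 − 1/RR.
PN = (5.3 − 1) / 5.3 = 4.3 / 5.3 ≈ 0.8113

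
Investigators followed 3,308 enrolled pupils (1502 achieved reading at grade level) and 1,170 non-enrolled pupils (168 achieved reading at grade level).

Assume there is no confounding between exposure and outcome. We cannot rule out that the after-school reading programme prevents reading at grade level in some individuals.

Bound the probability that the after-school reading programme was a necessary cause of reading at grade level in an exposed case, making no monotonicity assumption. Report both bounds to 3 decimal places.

0.684 ≤ PN ≤ 1.000

p₁ = P(outcome | exposed) = 1502/3308 = 0.45405
p₀ = P(outcome | unexposed) = 168/1170 = 0.14359
Under exogeneity alone the bounds on PN are max{0,(p₁−p₀)/p₁} ≤ PN ≤ min{1,(1−p₀)/p₁}.
  lower = (p₁ − p₀)/p₁ = 0.31046 / 0.45405 ≈ 0.6838
  upper = min{1, (1 − p₀)/p₁} = 0.85641 / 0.45405 ≈ 1.8862 → capped at 1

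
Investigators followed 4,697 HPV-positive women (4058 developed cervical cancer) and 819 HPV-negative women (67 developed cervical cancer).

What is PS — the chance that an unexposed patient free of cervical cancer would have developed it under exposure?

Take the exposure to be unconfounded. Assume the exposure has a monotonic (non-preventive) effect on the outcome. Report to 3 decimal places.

p₁ = P(outcome | exposed) = 4058/4697 = 0.86396
p₀ = P(outcome | unexposed) = 67/819 = 0.081807
Under exogeneity and monotonicity, PS = (p₁ − p₀) / (1 − p₀).
PS = (0.86396 − 0.081807) / (1 − 0.081807) = 0.78215 / 0.91819 ≈ 0.8518

PS ≈ 0.852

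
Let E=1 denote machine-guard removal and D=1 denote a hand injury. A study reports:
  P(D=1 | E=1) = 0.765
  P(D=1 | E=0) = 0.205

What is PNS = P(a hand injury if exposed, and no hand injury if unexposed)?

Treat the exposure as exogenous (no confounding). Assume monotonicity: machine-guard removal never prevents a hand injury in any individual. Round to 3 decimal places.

Let p₁ = 0.765, p₀ = 0.205.
Under exogeneity and monotonicity, PNS = p₁ − p₀.
PNS = 0.765 − 0.205 = 0.56

PNS ≈ 0.560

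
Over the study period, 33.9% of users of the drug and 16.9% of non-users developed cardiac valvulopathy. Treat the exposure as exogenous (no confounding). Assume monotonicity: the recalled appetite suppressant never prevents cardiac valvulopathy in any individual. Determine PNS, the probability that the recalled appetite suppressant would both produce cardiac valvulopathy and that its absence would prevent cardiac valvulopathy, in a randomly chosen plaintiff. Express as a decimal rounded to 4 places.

PNS ≈ 0.1700

p₁ = 0.339, p₀ = 0.169.
Under exogeneity and monotonicity, PNS = p₁ − p₀.
PNS = 0.339 − 0.169 = 0.17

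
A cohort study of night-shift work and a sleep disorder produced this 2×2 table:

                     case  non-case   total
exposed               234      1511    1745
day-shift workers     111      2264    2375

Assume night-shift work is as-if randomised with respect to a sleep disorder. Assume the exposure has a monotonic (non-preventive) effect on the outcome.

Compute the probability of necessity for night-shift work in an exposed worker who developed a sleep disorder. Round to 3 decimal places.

PN ≈ 0.651

p₁ = P(outcome | exposed) = 234/1745 = 0.1341
p₀ = P(outcome | unexposed) = 111/2375 = 0.046737
Under exogeneity and monotonicity, PN = (p₁ − p₀) / p₁.
PN = (0.1341 − 0.046737) / 0.1341 = 0.087361 / 0.1341 ≈ 0.6515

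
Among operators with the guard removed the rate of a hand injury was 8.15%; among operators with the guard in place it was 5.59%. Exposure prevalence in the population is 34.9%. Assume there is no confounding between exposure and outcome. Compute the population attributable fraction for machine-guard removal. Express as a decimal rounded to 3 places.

p₁ = 0.0815, p₀ = 0.0559.
Overall risk P(Y=1) = π·p₁ + (1−π)·p₀ = 0.349×0.0815 + 0.651×0.0559 = 0.064834.
Under exogeneity, PAF = [P(Y=1) − p₀] / P(Y=1).
PAF = (0.064834 − 0.0559) / 0.064834 ≈ 0.1378

PAF ≈ 0.138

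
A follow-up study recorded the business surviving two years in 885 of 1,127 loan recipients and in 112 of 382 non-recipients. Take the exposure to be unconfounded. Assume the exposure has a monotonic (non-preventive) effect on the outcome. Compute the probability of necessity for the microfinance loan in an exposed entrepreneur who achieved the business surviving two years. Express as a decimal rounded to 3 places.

p₁ = P(outcome | exposed) = 885/1127 = 0.78527
p₀ = P(outcome | unexposed) = 112/382 = 0.29319
Under exogeneity and monotonicity, PN = (p₁ − p₀) / p₁.
PN = (0.78527 − 0.29319) / 0.78527 = 0.49208 / 0.78527 ≈ 0.6266

PN ≈ 0.627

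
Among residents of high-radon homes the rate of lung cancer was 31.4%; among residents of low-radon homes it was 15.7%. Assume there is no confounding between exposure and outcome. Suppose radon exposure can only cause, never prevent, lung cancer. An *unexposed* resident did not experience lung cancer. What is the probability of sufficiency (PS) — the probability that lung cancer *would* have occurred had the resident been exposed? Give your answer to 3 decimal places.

PS ≈ 0.186

p₁ = 0.314, p₀ = 0.157.
Under exogeneity and monotonicity, PS = (p₁ − p₀) / (1 − p₀).
PS = (0.314 − 0.157) / (1 − 0.157) = 0.157 / 0.843 ≈ 0.1862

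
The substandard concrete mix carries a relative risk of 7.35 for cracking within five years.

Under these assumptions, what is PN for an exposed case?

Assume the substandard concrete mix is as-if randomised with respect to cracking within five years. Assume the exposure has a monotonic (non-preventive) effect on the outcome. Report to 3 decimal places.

PN ≈ 0.864

Under exogeneity and monotonicity, PN = (RR − 1) / RR = 1 − 1/RR.
PN = (7.35 − 1) / 7.35 = 6.35 / 7.35 ≈ 0.8639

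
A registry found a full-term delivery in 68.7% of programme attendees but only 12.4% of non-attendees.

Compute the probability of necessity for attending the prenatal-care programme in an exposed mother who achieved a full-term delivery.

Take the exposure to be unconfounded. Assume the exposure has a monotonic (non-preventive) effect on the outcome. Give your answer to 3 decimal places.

PN ≈ 0.820

p₁ = 0.687, p₀ = 0.124.
Under exogeneity and monotonicity, PN = (p₁ − p₀) / p₁.
PN = (0.687 − 0.124) / 0.687 = 0.563 / 0.687 ≈ 0.8195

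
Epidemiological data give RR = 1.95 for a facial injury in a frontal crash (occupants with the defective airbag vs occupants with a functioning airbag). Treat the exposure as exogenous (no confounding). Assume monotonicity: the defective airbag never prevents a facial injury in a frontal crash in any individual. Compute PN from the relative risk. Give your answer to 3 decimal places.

Under exogeneity and monotonicity, PN = (RR − 1) / RR = 1 − 1/RR.
PN = (1.95 − 1) / 1.95 = 0.95 / 1.95 ≈ 0.4872

PN ≈ 0.487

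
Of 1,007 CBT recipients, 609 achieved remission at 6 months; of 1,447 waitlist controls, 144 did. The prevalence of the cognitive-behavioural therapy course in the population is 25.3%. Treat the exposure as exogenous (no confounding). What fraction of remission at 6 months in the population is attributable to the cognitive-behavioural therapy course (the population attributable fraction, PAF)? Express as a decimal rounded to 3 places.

p₁ = P(outcome | exposed) = 609/1007 = 0.60477
p₀ = P(outcome | unexposed) = 144/1447 = 0.099516
Overall risk P(Y=1) = π·p₁ + (1−π)·p₀ = 0.253×0.60477 + 0.747×0.099516 = 0.22734.
Under exogeneity, PAF = [P(Y=1) − p₀] / P(Y=1).
PAF = (0.22734 − 0.099516) / 0.22734 ≈ 0.5623

PAF ≈ 0.562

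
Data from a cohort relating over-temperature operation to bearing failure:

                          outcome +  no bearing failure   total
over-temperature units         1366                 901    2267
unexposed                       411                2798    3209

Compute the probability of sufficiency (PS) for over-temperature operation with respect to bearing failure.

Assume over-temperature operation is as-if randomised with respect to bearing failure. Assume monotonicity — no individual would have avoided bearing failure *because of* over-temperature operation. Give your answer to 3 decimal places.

p₁ = P(outcome | exposed) = 1366/2267 = 0.60256
p₀ = P(outcome | unexposed) = 411/3209 = 0.12808
Under exogeneity and monotonicity, PS = (p₁ − p₀)/(1 − p₀).
PS = (0.60256 − 0.12808) / 0.87192 ≈ 0.5442

PS ≈ 0.544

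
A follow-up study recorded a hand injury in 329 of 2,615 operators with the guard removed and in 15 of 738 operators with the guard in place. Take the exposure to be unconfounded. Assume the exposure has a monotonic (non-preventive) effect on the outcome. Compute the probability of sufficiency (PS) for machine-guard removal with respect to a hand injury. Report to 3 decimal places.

PS ≈ 0.108

p₁ = P(outcome | exposed) = 329/2615 = 0.12581
p₀ = P(outcome | unexposed) = 15/738 = 0.020325
Under exogeneity and monotonicity, PS = (p₁ − p₀) / (1 − p₀).
PS = (0.12581 − 0.020325) / (1 − 0.020325) = 0.10549 / 0.97967 ≈ 0.1077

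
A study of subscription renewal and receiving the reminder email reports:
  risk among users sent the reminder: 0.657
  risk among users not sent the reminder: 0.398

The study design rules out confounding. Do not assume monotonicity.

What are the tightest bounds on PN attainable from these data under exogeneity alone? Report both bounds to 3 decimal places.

0.394 ≤ PN ≤ 0.916

Let p₁ = 0.657, p₀ = 0.398.
Under exogeneity alone the bounds on PN are max{0,(p₁−p₀)/p₁} ≤ PN ≤ min{1,(1−p₀)/p₁}.
  lower = (p₁ − p₀)/p₁ = 0.259 / 0.657 ≈ 0.3942
  upper = min{1, (1 − p₀)/p₁} = 0.602 / 0.657 ≈ 0.9163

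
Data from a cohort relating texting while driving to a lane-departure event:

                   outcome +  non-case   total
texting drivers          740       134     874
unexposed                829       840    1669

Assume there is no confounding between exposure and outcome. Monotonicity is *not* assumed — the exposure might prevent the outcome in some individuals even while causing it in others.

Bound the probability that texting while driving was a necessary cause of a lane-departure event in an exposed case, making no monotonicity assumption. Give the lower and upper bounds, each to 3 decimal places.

p₁ = P(outcome | exposed) = 740/874 = 0.84668
p₀ = P(outcome | unexposed) = 829/1669 = 0.4967
Under exogeneity alone the bounds on PN are max{0,(p₁−p₀)/p₁} ≤ PN ≤ min{1,(1−p₀)/p₁}.
  lower = (p₁ − p₀)/p₁ = 0.34998 / 0.84668 ≈ 0.4134
  upper = min{1, (1 − p₀)/p₁} = 0.5033 / 0.84668 ≈ 0.5944

0.413 ≤ PN ≤ 0.594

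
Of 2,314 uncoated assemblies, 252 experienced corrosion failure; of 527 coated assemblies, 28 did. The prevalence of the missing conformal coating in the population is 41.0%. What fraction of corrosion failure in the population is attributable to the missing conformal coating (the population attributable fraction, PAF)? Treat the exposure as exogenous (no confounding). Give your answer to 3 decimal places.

PAF ≈ 0.301

p₁ = P(outcome | exposed) = 252/2314 = 0.1089
p₀ = P(outcome | unexposed) = 28/527 = 0.053131
Overall risk P(Y=1) = π·p₁ + (1−π)·p₀ = 0.41×0.1089 + 0.59×0.053131 = 0.075997.
Under exogeneity, PAF = [P(Y=1) − p₀] / P(Y=1).
PAF = (0.075997 − 0.053131) / 0.075997 ≈ 0.3009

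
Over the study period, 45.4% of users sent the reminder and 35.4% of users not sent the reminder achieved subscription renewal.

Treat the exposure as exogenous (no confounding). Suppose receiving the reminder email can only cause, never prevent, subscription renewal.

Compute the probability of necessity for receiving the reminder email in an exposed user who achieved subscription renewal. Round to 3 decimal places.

p₁ = 0.454, p₀ = 0.354.
Under exogeneity and monotonicity, PN = (p₁ − p₀) / p₁.
PN = (0.454 − 0.354) / 0.454 = 0.1 / 0.454 ≈ 0.2203

PN ≈ 0.220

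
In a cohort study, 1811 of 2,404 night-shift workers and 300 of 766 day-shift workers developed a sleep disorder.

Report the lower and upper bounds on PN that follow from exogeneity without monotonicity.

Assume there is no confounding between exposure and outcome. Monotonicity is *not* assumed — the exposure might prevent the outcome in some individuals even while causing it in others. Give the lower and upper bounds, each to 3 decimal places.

p₁ = P(outcome | exposed) = 1811/2404 = 0.75333
p₀ = P(outcome | unexposed) = 300/766 = 0.39164
Under exogeneity alone the bounds on PN are max{0,(p₁−p₀)/p₁} ≤ PN ≤ min{1,(1−p₀)/p₁}.
  lower = (p₁ − p₀)/p₁ = 0.36168 / 0.75333 ≈ 0.4801
  upper = min{1, (1 − p₀)/p₁} = 0.60836 / 0.75333 ≈ 0.8076

0.480 ≤ PN ≤ 0.808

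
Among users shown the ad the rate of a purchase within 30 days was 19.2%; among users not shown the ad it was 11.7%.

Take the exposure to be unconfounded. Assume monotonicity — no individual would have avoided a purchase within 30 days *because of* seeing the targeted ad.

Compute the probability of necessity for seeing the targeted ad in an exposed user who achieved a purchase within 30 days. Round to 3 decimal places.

p₁ = 0.192, p₀ = 0.117.
Under exogeneity and monotonicity, PN = (p₁ − p₀) / p₁.
PN = (0.192 − 0.117) / 0.192 = 0.075 / 0.192 ≈ 0.3906

PN ≈ 0.391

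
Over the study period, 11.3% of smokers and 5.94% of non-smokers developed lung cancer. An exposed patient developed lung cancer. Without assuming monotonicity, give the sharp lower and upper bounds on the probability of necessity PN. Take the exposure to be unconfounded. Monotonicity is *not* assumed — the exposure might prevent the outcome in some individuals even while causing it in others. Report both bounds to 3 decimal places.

p₁ = 0.113, p₀ = 0.0594.
Under exogeneity alone the bounds on PN are max{0,(p₁−p₀)/p₁} ≤ PN ≤ min{1,(1−p₀)/p₁}.
  lower = (p₁ − p₀)/p₁ = 0.0536 / 0.113 ≈ 0.4743
  upper = min{1, (1 − p₀)/p₁} = 0.9406 / 0.113 ≈ 8.3239 → capped at 1

0.474 ≤ PN ≤ 1.000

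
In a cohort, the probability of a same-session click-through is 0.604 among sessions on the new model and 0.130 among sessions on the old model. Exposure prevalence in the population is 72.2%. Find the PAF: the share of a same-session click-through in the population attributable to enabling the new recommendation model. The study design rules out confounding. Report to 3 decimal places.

Let p₁ = 0.604, p₀ = 0.13.
Overall risk P(Y=1) = π·p₁ + (1−π)·p₀ = 0.722×0.604 + 0.278×0.13 = 0.47223.
Under exogeneity, PAF = [P(Y=1) − p₀] / P(Y=1).
PAF = (0.47223 − 0.13) / 0.47223 ≈ 0.7247

PAF ≈ 0.725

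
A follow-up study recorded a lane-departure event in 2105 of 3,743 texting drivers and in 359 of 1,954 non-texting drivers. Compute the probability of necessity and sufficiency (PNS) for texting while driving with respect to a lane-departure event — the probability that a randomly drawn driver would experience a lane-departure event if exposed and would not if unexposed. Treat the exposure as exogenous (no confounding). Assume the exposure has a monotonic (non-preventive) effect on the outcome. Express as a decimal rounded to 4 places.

PNS ≈ 0.3787

p₁ = P(outcome | exposed) = 2105/3743 = 0.56238
p₀ = P(outcome | unexposed) = 359/1954 = 0.18373
Under exogeneity and monotonicity, PNS = p₁ − p₀.
PNS = 0.56238 − 0.18373 = 0.37866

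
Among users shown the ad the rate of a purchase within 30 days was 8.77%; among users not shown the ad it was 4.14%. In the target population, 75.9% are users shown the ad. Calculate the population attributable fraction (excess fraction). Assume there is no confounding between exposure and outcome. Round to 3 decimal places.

p₁ = 0.0877, p₀ = 0.0414.
Overall risk P(Y=1) = π·p₁ + (1−π)·p₀ = 0.759×0.0877 + 0.241×0.0414 = 0.076542.
Under exogeneity, PAF = [P(Y=1) − p₀] / P(Y=1).
PAF = (0.076542 − 0.0414) / 0.076542 ≈ 0.4591

PAF ≈ 0.459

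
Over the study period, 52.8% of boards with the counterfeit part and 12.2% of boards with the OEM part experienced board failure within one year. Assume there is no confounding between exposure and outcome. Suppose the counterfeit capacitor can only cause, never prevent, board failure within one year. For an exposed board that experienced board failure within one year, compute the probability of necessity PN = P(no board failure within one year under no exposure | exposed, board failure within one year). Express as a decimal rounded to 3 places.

PN ≈ 0.769

p₁ = 0.528, p₀ = 0.122.
Under exogeneity and monotonicity, PN = (p₁ − p₀) / p₁.
PN = (0.528 − 0.122) / 0.528 = 0.406 / 0.528 ≈ 0.7689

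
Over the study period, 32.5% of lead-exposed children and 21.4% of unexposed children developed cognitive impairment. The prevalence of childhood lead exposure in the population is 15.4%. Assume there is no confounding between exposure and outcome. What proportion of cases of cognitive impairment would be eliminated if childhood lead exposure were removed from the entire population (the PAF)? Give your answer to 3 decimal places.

p₁ = 0.325, p₀ = 0.214.
Overall risk P(Y=1) = π·p₁ + (1−π)·p₀ = 0.154×0.325 + 0.846×0.214 = 0.23109.
Under exogeneity, PAF = [P(Y=1) − p₀] / P(Y=1).
PAF = (0.23109 − 0.214) / 0.23109 ≈ 0.0740

PAF ≈ 0.074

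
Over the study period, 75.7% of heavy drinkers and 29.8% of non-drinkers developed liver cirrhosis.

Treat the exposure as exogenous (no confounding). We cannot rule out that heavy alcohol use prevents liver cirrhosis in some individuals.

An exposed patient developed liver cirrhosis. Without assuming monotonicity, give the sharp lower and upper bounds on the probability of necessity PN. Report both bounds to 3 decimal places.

0.606 ≤ PN ≤ 0.927

p₁ = 0.757, p₀ = 0.298.
Under exogeneity alone the bounds on PN are max{0,(p₁−p₀)/p₁} ≤ PN ≤ min{1,(1−p₀)/p₁}.
  lower = (p₁ − p₀)/p₁ = 0.459 / 0.757 ≈ 0.6063
  upper = min{1, (1 − p₀)/p₁} = 0.702 / 0.757 ≈ 0.9273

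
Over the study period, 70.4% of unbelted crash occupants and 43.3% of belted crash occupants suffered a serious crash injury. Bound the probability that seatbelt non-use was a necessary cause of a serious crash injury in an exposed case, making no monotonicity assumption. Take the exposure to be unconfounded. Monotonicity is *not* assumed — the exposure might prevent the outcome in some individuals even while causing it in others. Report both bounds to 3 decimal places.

0.385 ≤ PN ≤ 0.805

p₁ = 0.704, p₀ = 0.433.
Under exogeneity alone the bounds on PN are max{0,(p₁−p₀)/p₁} ≤ PN ≤ min{1,(1−p₀)/p₁}.
  lower = (p₁ − p₀)/p₁ = 0.271 / 0.704 ≈ 0.3849
  upper = min{1, (1 − p₀)/p₁} = 0.567 / 0.704 ≈ 0.8054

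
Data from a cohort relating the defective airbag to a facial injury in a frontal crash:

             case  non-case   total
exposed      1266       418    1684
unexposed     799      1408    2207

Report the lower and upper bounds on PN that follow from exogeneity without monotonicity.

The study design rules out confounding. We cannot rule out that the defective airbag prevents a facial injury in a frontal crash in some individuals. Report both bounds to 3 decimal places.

0.518 ≤ PN ≤ 0.849

p₁ = P(outcome | exposed) = 1266/1684 = 0.75178
p₀ = P(outcome | unexposed) = 799/2207 = 0.36203
Under exogeneity alone the bounds on PN are max{0,(p₁−p₀)/p₁} ≤ PN ≤ min{1,(1−p₀)/p₁}.
  lower = (p₁ − p₀)/p₁ = 0.38975 / 0.75178 ≈ 0.5184
  upper = min{1, (1 − p₀)/p₁} = 0.63797 / 0.75178 ≈ 0.8486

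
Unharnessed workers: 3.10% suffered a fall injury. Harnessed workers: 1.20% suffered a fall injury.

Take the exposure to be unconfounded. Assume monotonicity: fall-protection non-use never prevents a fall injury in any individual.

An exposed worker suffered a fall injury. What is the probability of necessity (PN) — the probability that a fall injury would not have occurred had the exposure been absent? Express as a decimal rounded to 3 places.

p₁ = 0.031, p₀ = 0.012.
Under exogeneity and monotonicity, PN = (p₁ − p₀) / p₁.
PN = (0.031 − 0.012) / 0.031 = 0.019 / 0.031 ≈ 0.6129

PN ≈ 0.613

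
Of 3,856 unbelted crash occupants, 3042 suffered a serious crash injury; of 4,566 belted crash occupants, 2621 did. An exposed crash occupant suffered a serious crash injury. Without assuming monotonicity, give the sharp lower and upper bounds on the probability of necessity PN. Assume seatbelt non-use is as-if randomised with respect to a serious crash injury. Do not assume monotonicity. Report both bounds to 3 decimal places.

0.272 ≤ PN ≤ 0.540

p₁ = P(outcome | exposed) = 3042/3856 = 0.7889
p₀ = P(outcome | unexposed) = 2621/4566 = 0.57403
Under exogeneity alone the bounds on PN are max{0,(p₁−p₀)/p₁} ≤ PN ≤ min{1,(1−p₀)/p₁}.
  lower = (p₁ − p₀)/p₁ = 0.21488 / 0.7889 ≈ 0.2724
  upper = min{1, (1 − p₀)/p₁} = 0.42597 / 0.7889 ≈ 0.5400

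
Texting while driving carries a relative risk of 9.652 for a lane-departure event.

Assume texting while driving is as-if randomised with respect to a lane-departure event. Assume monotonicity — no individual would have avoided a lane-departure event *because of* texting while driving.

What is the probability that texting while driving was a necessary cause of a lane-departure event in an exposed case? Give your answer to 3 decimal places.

Under exogeneity and monotonicity, PN = (RR − 1) / RR = 1 − 1/RR.
PN = (9.652 − 1) / 9.652 = 8.652 / 9.652 ≈ 0.8964

PN ≈ 0.896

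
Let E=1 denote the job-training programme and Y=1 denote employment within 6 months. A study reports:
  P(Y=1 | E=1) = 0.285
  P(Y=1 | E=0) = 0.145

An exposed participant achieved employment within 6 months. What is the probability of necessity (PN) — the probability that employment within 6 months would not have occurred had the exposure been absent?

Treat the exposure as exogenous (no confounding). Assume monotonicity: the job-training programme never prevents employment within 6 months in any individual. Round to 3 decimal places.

PN ≈ 0.491

Let p₁ = 0.285, p₀ = 0.145.
Under exogeneity and monotonicity, PN = (p₁ − p₀) / p₁.
PN = (0.285 − 0.145) / 0.285 = 0.14 / 0.285 ≈ 0.4912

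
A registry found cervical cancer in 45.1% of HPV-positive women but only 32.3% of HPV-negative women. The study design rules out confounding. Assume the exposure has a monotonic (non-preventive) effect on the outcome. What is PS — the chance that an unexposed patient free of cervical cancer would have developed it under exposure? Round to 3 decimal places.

PS ≈ 0.189

p₁ = 0.451, p₀ = 0.323.
Under exogeneity and monotonicity, PS = (p₁ − p₀) / (1 − p₀).
PS = (0.451 − 0.323) / (1 − 0.323) = 0.128 / 0.677 ≈ 0.1891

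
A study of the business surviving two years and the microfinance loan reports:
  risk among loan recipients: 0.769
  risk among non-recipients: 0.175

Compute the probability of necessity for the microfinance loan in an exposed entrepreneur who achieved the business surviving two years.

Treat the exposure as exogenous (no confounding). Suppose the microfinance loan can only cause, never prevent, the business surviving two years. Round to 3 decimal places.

PN ≈ 0.772

Let p₁ = 0.769, p₀ = 0.175.
Under exogeneity and monotonicity, PN = (p₁ − p₀) / p₁.
PN = (0.769 − 0.175) / 0.769 = 0.594 / 0.769 ≈ 0.7724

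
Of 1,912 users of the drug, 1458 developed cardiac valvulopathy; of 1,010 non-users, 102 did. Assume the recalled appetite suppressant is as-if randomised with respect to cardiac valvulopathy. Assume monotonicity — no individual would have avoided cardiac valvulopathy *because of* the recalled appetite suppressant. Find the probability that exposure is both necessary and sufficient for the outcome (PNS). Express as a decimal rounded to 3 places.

p₁ = P(outcome | exposed) = 1458/1912 = 0.76255
p₀ = P(outcome | unexposed) = 102/1010 = 0.10099
Under exogeneity and monotonicity, PNS = p₁ − p₀.
PNS = 0.76255 − 0.10099 = 0.66156

PNS ≈ 0.662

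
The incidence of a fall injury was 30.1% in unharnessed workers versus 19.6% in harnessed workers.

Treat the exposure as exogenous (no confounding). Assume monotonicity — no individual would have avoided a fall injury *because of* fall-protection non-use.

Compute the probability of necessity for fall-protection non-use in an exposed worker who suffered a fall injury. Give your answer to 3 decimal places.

p₁ = 0.301, p₀ = 0.196.
Under exogeneity and monotonicity, PN = (p₁ − p₀) / p₁.
PN = (0.301 − 0.196) / 0.301 = 0.105 / 0.301 ≈ 0.3488

PN ≈ 0.349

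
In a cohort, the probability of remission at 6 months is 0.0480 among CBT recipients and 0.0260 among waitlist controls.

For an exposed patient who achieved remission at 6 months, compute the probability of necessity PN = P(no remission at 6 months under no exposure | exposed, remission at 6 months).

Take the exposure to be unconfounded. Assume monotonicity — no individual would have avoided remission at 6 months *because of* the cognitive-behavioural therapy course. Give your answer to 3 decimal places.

PN ≈ 0.458

Let p₁ = 0.048, p₀ = 0.026.
Under exogeneity and monotonicity, PN = (p₁ − p₀) / p₁.
PN = (0.048 − 0.026) / 0.048 = 0.022 / 0.048 ≈ 0.4583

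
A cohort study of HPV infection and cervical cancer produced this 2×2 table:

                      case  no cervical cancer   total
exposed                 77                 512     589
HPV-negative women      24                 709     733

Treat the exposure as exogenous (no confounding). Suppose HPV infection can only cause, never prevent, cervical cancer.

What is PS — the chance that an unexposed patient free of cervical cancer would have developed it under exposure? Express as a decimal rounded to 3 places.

p₁ = P(outcome | exposed) = 77/589 = 0.13073
p₀ = P(outcome | unexposed) = 24/733 = 0.032742
Under exogeneity and monotonicity, PS = (p₁ − p₀)/(1 − p₀).
PS = (0.13073 − 0.032742) / 0.96726 ≈ 0.1013

PS ≈ 0.101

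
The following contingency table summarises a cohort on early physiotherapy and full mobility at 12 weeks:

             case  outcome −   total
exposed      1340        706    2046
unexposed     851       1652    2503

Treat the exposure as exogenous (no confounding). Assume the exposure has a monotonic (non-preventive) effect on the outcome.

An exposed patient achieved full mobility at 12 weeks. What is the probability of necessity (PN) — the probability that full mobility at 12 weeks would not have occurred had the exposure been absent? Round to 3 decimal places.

p₁ = P(outcome | exposed) = 1340/2046 = 0.65494
p₀ = P(outcome | unexposed) = 851/2503 = 0.33999
Under exogeneity and monotonicity, PN = (p₁ − p₀)/p₁.
PN = (0.65494 − 0.33999) / 0.65494 ≈ 0.4809

PN ≈ 0.481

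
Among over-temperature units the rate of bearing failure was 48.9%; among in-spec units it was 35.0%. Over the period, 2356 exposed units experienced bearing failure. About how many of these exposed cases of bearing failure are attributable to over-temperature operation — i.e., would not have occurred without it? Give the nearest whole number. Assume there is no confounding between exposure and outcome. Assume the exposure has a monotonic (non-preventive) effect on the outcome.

about 670 cases

p₁ = 0.489, p₀ = 0.35.
PN = (p₁ − p₀)/p₁ = (0.489 − 0.35) / 0.489 ≈ 0.28425.
Attributable cases ≈ PN × (exposed cases) = 0.28425 × 2356 ≈ 669.70.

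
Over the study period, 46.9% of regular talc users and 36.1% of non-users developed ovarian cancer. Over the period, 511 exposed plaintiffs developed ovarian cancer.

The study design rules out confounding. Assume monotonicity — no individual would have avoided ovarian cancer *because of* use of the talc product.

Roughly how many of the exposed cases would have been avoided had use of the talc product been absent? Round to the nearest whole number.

p₁ = 0.469, p₀ = 0.361.
PN = (p₁ − p₀)/p₁ = (0.469 − 0.361) / 0.469 ≈ 0.23028.
Attributable cases ≈ PN × (exposed cases) = 0.23028 × 511 ≈ 117.67.

about 118 cases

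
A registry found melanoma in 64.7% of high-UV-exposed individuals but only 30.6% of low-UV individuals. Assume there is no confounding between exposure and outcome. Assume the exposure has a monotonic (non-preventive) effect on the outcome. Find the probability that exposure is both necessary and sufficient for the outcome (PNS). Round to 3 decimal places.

PNS ≈ 0.341

p₁ = 0.647, p₀ = 0.306.
Under exogeneity and monotonicity, PNS = p₁ − p₀.
PNS = 0.647 − 0.306 = 0.341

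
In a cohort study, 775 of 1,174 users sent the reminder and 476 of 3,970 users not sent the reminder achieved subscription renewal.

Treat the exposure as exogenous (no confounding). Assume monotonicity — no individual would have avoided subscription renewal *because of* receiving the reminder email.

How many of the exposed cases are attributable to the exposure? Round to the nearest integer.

p₁ = P(outcome | exposed) = 775/1174 = 0.66014
p₀ = P(outcome | unexposed) = 476/3970 = 0.1199
PN = (p₁ − p₀)/p₁ = (0.66014 − 0.1199) / 0.66014 ≈ 0.81837.
Attributable cases ≈ PN × (exposed cases) = 0.81837 × 775 ≈ 634.24.

about 634 cases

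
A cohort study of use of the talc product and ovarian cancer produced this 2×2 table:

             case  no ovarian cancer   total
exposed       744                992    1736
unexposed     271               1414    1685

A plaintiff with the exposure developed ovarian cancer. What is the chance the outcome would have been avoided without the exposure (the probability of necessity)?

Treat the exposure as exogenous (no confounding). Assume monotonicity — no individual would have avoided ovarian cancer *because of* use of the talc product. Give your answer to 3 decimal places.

PN ≈ 0.625

p₁ = P(outcome | exposed) = 744/1736 = 0.42857
p₀ = P(outcome | unexposed) = 271/1685 = 0.16083
Under exogeneity and monotonicity, PN = (p₁ − p₀)/p₁.
PN = (0.42857 − 0.16083) / 0.42857 ≈ 0.6247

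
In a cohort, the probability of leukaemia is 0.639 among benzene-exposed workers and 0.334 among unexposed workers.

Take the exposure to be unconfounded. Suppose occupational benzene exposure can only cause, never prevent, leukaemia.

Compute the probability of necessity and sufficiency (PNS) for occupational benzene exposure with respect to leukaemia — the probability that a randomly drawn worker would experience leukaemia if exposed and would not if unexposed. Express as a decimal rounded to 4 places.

PNS ≈ 0.3050

Let p₁ = 0.639, p₀ = 0.334.
Under exogeneity and monotonicity, PNS = p₁ − p₀.
PNS = 0.639 − 0.334 = 0.305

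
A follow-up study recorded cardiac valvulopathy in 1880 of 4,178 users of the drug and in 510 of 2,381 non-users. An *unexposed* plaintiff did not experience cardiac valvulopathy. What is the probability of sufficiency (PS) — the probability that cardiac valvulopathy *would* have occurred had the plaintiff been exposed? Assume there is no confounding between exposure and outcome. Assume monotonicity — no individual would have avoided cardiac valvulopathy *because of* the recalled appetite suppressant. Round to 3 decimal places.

p₁ = P(outcome | exposed) = 1880/4178 = 0.44998
p₀ = P(outcome | unexposed) = 510/2381 = 0.2142
Under exogeneity and monotonicity, PS = (p₁ − p₀) / (1 − p₀).
PS = (0.44998 − 0.2142) / (1 − 0.2142) = 0.23578 / 0.7858 ≈ 0.3000

PS ≈ 0.300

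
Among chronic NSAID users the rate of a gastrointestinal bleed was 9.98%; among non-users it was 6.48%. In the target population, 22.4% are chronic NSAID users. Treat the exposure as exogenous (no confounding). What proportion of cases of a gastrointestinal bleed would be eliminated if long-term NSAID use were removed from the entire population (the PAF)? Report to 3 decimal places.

p₁ = 0.0998, p₀ = 0.0648.
Overall risk P(Y=1) = π·p₁ + (1−π)·p₀ = 0.224×0.0998 + 0.776×0.0648 = 0.07264.
Under exogeneity, PAF = [P(Y=1) − p₀] / P(Y=1).
PAF = (0.07264 − 0.0648) / 0.07264 ≈ 0.1079

PAF ≈ 0.108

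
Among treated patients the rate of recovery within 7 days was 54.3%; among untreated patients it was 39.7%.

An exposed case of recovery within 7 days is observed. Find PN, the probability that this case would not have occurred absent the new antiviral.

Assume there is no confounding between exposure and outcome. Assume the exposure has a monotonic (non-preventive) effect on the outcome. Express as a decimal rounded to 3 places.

PN ≈ 0.269

p₁ = 0.543, p₀ = 0.397.
Under exogeneity and monotonicity, PN = (p₁ − p₀) / p₁.
PN = (0.543 − 0.397) / 0.543 = 0.146 / 0.543 ≈ 0.2689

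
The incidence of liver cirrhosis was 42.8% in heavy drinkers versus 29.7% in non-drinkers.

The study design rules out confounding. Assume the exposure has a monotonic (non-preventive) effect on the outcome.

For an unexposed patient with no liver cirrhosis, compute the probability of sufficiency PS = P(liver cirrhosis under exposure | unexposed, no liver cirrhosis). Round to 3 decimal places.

p₁ = 0.428, p₀ = 0.297.
Under exogeneity and monotonicity, PS = (p₁ − p₀) / (1 − p₀).
PS = (0.428 − 0.297) / (1 − 0.297) = 0.131 / 0.703 ≈ 0.1863

PS ≈ 0.186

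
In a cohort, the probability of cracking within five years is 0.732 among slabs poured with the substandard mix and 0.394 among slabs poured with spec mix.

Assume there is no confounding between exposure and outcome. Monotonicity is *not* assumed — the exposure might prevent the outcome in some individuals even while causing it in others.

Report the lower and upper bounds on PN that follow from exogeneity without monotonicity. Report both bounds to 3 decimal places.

Let p₁ = 0.732, p₀ = 0.394.
Under exogeneity alone the bounds on PN are max{0,(p₁−p₀)/p₁} ≤ PN ≤ min{1,(1−p₀)/p₁}.
  lower = (p₁ − p₀)/p₁ = 0.338 / 0.732 ≈ 0.4617
  upper = min{1, (1 − p₀)/p₁} = 0.606 / 0.732 ≈ 0.8279

0.462 ≤ PN ≤ 0.828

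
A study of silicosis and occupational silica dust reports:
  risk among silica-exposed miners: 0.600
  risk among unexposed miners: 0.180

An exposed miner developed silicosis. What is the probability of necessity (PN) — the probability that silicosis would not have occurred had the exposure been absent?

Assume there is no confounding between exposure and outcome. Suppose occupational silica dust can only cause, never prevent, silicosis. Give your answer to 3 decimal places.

Let p₁ = 0.6, p₀ = 0.18.
Under exogeneity and monotonicity, PN = (p₁ − p₀) / p₁.
PN = (0.6 − 0.18) / 0.6 = 0.42 / 0.6 ≈ 0.7000

PN ≈ 0.700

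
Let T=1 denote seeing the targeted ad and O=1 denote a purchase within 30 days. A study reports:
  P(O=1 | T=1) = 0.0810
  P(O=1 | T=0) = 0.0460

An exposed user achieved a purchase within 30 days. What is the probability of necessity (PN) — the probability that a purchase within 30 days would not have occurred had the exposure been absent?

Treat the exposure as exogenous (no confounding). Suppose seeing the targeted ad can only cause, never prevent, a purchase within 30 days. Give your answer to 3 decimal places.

Let p₁ = 0.081, p₀ = 0.046.
Under exogeneity and monotonicity, PN = (p₁ − p₀) / p₁.
PN = (0.081 − 0.046) / 0.081 = 0.035 / 0.081 ≈ 0.4321

PN ≈ 0.432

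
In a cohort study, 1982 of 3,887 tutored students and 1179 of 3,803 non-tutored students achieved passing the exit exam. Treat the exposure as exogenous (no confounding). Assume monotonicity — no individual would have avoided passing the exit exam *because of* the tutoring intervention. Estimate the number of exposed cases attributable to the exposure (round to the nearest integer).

p₁ = P(outcome | exposed) = 1982/3887 = 0.5099
p₀ = P(outcome | unexposed) = 1179/3803 = 0.31002
PN = (p₁ − p₀)/p₁ = (0.5099 − 0.31002) / 0.5099 ≈ 0.39201.
Attributable cases ≈ PN × (exposed cases) = 0.39201 × 1982 ≈ 776.96.

about 777 cases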